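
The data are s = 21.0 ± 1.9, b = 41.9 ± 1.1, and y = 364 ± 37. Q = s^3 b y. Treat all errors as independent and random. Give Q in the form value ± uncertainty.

(1.41 ± 0.411) × 10^8

Q is a product of powers, so relative uncertainties combine in quadrature:
  (3·δs/s)² = (3×0.0905)² = 0.0737;  (1·δb/b)² = (1×0.0263)² = 0.000689;  (1·δy/y)² = (1×0.102)² = 0.0103
δQ/Q = √(0.0847) = 0.291
Q = 1.41e+08, so δQ = 0.291 × 1.41e+08 = 4.11e+07.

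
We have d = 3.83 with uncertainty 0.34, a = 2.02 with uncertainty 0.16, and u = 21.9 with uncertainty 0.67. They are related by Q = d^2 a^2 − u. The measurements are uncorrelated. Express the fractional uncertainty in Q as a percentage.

Let p = d^2·a^2 = 59.9. δp/p = √((2·δd/d)² + (2·δa/a)²) = √(0.0315 + 0.0251) = 0.238, so δp = 14.2.
Q = p − u: δQ = √(δp² + δu²) = √(203 + 0.449) = 14.3
Q = 38.0, so δQ/Q = 14.3/38.0 = 0.376.

37.6%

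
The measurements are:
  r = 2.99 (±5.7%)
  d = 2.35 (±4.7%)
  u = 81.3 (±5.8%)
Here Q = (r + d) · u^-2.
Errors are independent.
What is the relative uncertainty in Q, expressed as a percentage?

12.2%

Let w = r + d = 5.34. δw = √(δr² + δd²) = √(0.0290 + 0.0122) = 0.203, so δw/w = 0.0380.
Q is then a monomial in w, u:
δQ/Q = √((δw/w)² + (-2·δu/u)²) = √(0.00145 + 0.0135) = 0.122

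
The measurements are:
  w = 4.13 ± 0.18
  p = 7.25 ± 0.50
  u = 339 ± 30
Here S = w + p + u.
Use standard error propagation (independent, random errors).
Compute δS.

S is a linear combination, so absolute uncertainties add in quadrature:
  (δw)² = 0.0324;  (δp)² = 0.250;  (δu)² = 900
δS = √(900) = 30.0

30.0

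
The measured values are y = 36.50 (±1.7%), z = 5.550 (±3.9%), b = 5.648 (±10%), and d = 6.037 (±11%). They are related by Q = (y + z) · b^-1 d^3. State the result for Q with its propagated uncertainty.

Let u = y + z = 42.05. δu = √(δy² + δz²) = √(0.385 + 0.0469) = 0.657, so δu/u = 0.0156.
Q is then a monomial in u, b, d:
δQ/Q = √((δu/u)² + (-1·δb/b)² + (3·δd/d)²) = √(0.000244 + 0.0100 + 0.109) = 0.345
Q = 1638, so δQ = 0.345 × 1638 = 565.

1638 ± 565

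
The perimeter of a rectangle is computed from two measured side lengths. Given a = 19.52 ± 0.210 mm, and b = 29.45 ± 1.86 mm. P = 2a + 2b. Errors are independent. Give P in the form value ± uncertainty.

97.94 ± 3.74 mm

For a sum/difference, combine absolute errors in quadrature:
  (2·δa)² = 0.176;  (2·δb)² = 13.8
δP = √(14.0) = 3.74 mm
P = 97.94 mm.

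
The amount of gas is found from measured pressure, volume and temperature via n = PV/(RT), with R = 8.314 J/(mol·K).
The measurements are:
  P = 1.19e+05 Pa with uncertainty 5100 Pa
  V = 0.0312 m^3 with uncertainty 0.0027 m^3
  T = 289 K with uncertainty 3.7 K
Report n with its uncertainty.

1.55 ± 0.151 mol

For a monomial n ∝ P, V, T^-1, fractional errors add in quadrature:
  (1·δP/P)² = (1×0.0429)² = 0.00184;  (1·δV/V)² = (1×0.0865)² = 0.00749;  (-1·δT/T)² = (-1×0.0128)² = 0.000164
δn/n = √(0.00949) = 0.0974
n = 1.55 mol, so δn = 0.0974 × 1.55 = 0.151 mol.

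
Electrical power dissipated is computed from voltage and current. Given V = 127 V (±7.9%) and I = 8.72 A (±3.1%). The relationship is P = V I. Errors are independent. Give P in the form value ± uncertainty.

Relative error in a monomial: (δP/P)² = Σ (nᵢ · δxᵢ/xᵢ)².
  (1·δV/V)² = (1×0.0790)² = 0.00624;  (1·δI/I)² = (1×0.0310)² = 0.000961
δP/P = √(0.00720) = 0.0849
P = 1110 W, so δP = 0.0849 × 1110 = 94.0 W.

1110 ± 94.0 W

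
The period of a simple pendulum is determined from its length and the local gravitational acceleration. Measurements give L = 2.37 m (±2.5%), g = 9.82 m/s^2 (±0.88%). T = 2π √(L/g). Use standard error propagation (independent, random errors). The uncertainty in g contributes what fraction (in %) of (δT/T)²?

11.0%

(δT/T)² = (½·δL/L)² + (−½·δg/g)²
  L term: (0.5×0.0250)² = 0.000156
  g term: (-0.5×0.00880)² = 1.94e-05
Total = 0.000176. Share from g = 1.94e-05/0.000176 = 0.110.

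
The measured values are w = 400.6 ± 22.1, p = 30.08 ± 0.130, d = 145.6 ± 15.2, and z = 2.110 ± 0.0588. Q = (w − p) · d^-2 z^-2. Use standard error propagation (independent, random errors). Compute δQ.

Let u = w − p = 370.5. δu = √(δw² + δp²) = √(488 + 0.0169) = 22.1, so δu/u = 0.0596.
Q is then a monomial in u, d, z:
δQ/Q = √((δu/u)² + (-2·δd/d)² + (-2·δz/z)²) = √(0.00356 + 0.0436 + 0.00311) = 0.224
Q = 0.003926, so δQ = 0.224 × 0.003926 = 0.000880.

0.000880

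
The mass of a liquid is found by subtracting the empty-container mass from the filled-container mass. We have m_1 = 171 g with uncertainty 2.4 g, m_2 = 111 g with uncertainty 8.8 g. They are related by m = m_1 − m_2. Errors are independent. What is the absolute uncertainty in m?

Absolute uncertainties add in quadrature for a linear combination:
  (δm_1)² = 5.76;  (δm_2)² = 77.4
δm = √(83.2) = 9.12 g

9.12 g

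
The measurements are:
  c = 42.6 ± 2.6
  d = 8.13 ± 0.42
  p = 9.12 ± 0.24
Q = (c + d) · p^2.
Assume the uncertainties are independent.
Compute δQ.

Let u = c + d = 50.7. δu = √(δc² + δd²) = √(6.76 + 0.176) = 2.63, so δu/u = 0.0519.
Q is then a monomial in u, p:
δQ/Q = √((δu/u)² + (2·δp/p)²) = √(0.00270 + 0.00277) = 0.0739
Q = 4220, so δQ = 0.0739 × 4220 = 312.

312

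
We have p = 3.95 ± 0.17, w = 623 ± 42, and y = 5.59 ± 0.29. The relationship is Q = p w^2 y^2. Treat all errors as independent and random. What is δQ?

Products/powers → add relative errors in quadrature, weighted by exponent:
  (1·δp/p)² = (1×0.0430)² = 0.00185;  (2·δw/w)² = (2×0.0674)² = 0.0182;  (2·δy/y)² = (2×0.0519)² = 0.0108
δQ/Q = √(0.0308) = 0.175
Q = 4.79e+07, so δQ = 0.175 × 4.79e+07 = 8.41e+06.

8.41e+06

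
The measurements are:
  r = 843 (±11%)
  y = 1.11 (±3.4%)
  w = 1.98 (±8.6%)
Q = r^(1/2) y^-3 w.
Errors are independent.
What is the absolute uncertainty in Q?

6.07

Each factor contributes (exponent × relative error)² to (δQ/Q)²:
  (½·δr/r)² = (0.5×0.110)² = 0.00302;  (-3·δy/y)² = (-3×0.0340)² = 0.0104;  (1·δw/w)² = (1×0.0860)² = 0.00740
δQ/Q = √(0.0208) = 0.144
Q = 42.0, so δQ = 0.144 × 42.0 = 6.07.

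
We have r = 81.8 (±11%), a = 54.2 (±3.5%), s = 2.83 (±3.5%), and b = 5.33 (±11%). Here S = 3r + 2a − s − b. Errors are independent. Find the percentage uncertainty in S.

7.89%

Each term contributes (cᵢ δxᵢ)² to (δS)²:
  (3·δr)² = 729;  (2·δa)² = 14.4;  (δs)² = 0.00981;  (δb)² = 0.344
δS = √(743) = 27.3
S = 346, so δS/S = 27.3/346 = 0.0789.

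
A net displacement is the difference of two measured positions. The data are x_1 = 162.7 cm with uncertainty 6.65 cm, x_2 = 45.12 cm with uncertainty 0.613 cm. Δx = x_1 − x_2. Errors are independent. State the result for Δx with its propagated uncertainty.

Sums and differences: (δΔx)² = Σ (cᵢ δxᵢ)².
  (δx_1)² = 44.2;  (δx_2)² = 0.376
δΔx = √(44.6) = 6.68 cm
Δx = 117.6 cm.

117.6 ± 6.68 cm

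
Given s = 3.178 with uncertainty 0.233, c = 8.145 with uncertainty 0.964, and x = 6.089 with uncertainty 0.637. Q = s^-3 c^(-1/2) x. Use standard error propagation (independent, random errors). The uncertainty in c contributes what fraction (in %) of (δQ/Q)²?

(δQ/Q)² = (-3·δs/s)² + (−½·δc/c)² + (1·δx/x)²
  s term: (-3×0.0733)² = 0.0484
  c term: (-0.5×0.118)² = 0.00350
  x term: (1×0.105)² = 0.0109
Total = 0.0628. Share from c = 0.00350/0.0628 = 0.0557.

5.57%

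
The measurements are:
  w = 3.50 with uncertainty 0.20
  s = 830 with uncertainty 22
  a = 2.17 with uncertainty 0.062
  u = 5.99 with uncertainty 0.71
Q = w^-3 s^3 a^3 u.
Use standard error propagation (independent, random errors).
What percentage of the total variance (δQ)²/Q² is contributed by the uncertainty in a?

(δQ/Q)² = (-3·δw/w)² + (3·δs/s)² + (3·δa/a)² + (1·δu/u)²
  w term: (-3×0.0571)² = 0.0294
  s term: (3×0.0265)² = 0.00632
  a term: (3×0.0286)² = 0.00735
  u term: (1×0.119)² = 0.0140
Total = 0.0571. Share from a = 0.00735/0.0571 = 0.129.

12.9%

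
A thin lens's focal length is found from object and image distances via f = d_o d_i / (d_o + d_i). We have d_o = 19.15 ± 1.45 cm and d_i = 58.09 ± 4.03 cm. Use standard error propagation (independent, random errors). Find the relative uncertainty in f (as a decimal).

∂f/∂d_o = (d_i/(d_o+d_i))² = 0.566;  ∂f/∂d_i = (d_o/(d_o+d_i))² = 0.0615
δf = √((∂f/∂d_o · δd_o)² + (∂f/∂d_i · δd_i)²) = √(0.673 + 0.0614) = 0.857 cm
f = 14.40 cm, so δf/f = 0.857/14.40 = 0.0595.

0.0595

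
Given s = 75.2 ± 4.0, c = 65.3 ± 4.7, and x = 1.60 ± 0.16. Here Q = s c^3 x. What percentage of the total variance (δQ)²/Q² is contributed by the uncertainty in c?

78.4%

(δQ/Q)² = (1·δs/s)² + (3·δc/c)² + (1·δx/x)²
  s term: (1×0.0532)² = 0.00283
  c term: (3×0.0720)² = 0.0466
  x term: (1×0.100)² = 0.0100
Total = 0.0595. Share from c = 0.0466/0.0595 = 0.784.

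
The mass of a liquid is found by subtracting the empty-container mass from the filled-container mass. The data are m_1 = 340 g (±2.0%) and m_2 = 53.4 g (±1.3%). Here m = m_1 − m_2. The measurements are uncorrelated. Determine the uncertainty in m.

For a sum/difference, combine absolute errors in quadrature:
  (δm_1)² = 46.2;  (δm_2)² = 0.482
δm = √(46.7) = 6.84 g

6.84 g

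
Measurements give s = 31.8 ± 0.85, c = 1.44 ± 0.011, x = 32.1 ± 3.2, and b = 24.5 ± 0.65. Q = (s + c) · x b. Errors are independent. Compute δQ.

2780

Let u = s + c = 33.2. δu = √(δs² + δc²) = √(0.722 + 0.000121) = 0.850, so δu/u = 0.0256.
Q is then a monomial in u, x, b:
δQ/Q = √((δu/u)² + (1·δx/x)² + (1·δb/b)²) = √(0.000654 + 0.00994 + 0.000704) = 0.106
Q = 26100, so δQ = 0.106 × 26100 = 2780.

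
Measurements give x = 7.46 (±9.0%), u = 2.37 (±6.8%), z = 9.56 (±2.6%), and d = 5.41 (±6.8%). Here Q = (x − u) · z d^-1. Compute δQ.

1.38

Let w = x − u = 5.09. δw = √(δx² + δu²) = √(0.451 + 0.0260) = 0.690, so δw/w = 0.136.
Q is then a monomial in w, z, d:
δQ/Q = √((δw/w)² + (1·δz/z)² + (-1·δd/d)²) = √(0.0184 + 0.000676 + 0.00462) = 0.154
Q = 8.99, so δQ = 0.154 × 8.99 = 1.38.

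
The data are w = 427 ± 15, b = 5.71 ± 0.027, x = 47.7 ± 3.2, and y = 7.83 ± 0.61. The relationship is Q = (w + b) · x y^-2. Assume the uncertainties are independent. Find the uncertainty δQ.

58.3

Let u = w + b = 433. δu = √(δw² + δb²) = √(225 + 0.000729) = 15.0, so δu/u = 0.0347.
Q is then a monomial in u, x, y:
δQ/Q = √((δu/u)² + (1·δx/x)² + (-2·δy/y)²) = √(0.00120 + 0.00450 + 0.0243) = 0.173
Q = 337, so δQ = 0.173 × 337 = 58.3.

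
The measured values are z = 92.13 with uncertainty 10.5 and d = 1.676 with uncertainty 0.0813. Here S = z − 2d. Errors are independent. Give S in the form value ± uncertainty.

88.78 ± 10.5

Each term contributes (cᵢ δxᵢ)² to (δS)²:
  (δz)² = 110;  (2·δd)² = 0.0264
δS = √(110) = 10.5
S = 88.78.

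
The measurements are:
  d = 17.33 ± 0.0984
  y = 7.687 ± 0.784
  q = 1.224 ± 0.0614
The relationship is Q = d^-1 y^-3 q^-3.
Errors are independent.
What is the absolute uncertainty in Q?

Relative error in a monomial: (δQ/Q)² = Σ (nᵢ · δxᵢ/xᵢ)².
  (-1·δd/d)² = (-1×0.00568)² = 3.22e-05;  (-3·δy/y)² = (-3×0.102)² = 0.0936;  (-3·δq/q)² = (-3×0.0502)² = 0.0226
δQ/Q = √(0.116) = 0.341
Q = 6.928e-05, so δQ = 0.341 × 6.928e-05 = 2.36e-05.

2.36e-05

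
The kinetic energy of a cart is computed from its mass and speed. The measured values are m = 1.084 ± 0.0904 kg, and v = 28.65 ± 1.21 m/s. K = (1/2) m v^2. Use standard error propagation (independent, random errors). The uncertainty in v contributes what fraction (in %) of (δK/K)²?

(δK/K)² = (1·δm/m)² + (2·δv/v)²
  m term: (1×0.0834)² = 0.00695
  v term: (2×0.0422)² = 0.00713
Total = 0.0141. Share from v = 0.00713/0.0141 = 0.506.

50.6%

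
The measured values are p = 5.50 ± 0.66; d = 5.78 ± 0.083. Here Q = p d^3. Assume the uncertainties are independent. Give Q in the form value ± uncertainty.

1060 ± 135

Relative error in a monomial: (δQ/Q)² = Σ (nᵢ · δxᵢ/xᵢ)².
  (1·δp/p)² = (1×0.120)² = 0.0144;  (3·δd/d)² = (3×0.0144)² = 0.00186
δQ/Q = √(0.0163) = 0.127
Q = 1060, so δQ = 0.127 × 1060 = 135.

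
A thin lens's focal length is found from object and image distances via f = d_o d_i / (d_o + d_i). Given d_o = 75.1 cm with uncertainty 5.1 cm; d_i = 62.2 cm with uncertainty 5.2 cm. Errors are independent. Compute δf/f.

∂f/∂d_o = (d_i/(d_o+d_i))² = 0.205;  ∂f/∂d_i = (d_o/(d_o+d_i))² = 0.299
δf = √((∂f/∂d_o · δd_o)² + (∂f/∂d_i · δd_i)²) = √(1.10 + 2.42) = 1.88 cm
f = 34.0 cm, so δf/f = 1.88/34.0 = 0.0551.

0.0551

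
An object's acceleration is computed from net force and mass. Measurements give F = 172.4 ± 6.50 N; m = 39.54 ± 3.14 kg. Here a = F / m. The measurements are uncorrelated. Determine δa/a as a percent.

8.79%

a is a product of powers, so relative uncertainties combine in quadrature:
  (1·δF/F)² = (1×0.0377)² = 0.00142;  (-1·δm/m)² = (-1×0.0794)² = 0.00631
δa/a = √(0.00773) = 0.0879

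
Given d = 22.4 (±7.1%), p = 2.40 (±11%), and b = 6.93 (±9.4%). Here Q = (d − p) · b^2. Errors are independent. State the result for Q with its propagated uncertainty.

960 ± 196

Let u = d − p = 20.0. δu = √(δd² + δp²) = √(2.53 + 0.0697) = 1.61, so δu/u = 0.0806.
Q is then a monomial in u, b:
δQ/Q = √((δu/u)² + (2·δb/b)²) = √(0.00650 + 0.0353) = 0.205
Q = 960, so δQ = 0.205 × 960 = 196.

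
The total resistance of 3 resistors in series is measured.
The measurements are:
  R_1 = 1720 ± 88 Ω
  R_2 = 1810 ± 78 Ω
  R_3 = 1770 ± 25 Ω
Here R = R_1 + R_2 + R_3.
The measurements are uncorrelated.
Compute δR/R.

0.0227

R is a linear combination, so absolute uncertainties add in quadrature:
  (δR_1)² = 7740;  (δR_2)² = 6080;  (δR_3)² = 625
δR = √(14500) = 120 Ω
R = 5300 Ω, so δR/R = 120/5300 = 0.0227.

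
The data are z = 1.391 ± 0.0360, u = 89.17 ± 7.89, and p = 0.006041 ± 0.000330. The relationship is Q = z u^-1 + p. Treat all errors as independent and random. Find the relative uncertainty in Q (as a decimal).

Let w = z·u^-1 = 0.01560. δw/w = √((1·δz/z)² + (-1·δu/u)²) = √(0.000670 + 0.00783) = 0.0922, so δw = 0.00144.
Q = w + p: δQ = √(δw² + δp²) = √(2.07e-06 + 1.09e-07) = 0.00148
Q = 0.02164, so δQ/Q = 0.00148/0.02164 = 0.0682.

0.0682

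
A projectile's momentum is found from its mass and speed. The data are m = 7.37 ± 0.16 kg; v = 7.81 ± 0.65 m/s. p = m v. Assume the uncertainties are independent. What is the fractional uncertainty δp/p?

Each factor contributes (exponent × relative error)² to (δp/p)²:
  (1·δm/m)² = (1×0.0217)² = 0.000471;  (1·δv/v)² = (1×0.0832)² = 0.00693
δp/p = √(0.00740) = 0.0860

0.0860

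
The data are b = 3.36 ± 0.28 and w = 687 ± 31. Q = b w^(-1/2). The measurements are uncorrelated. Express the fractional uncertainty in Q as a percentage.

Q is a product of powers, so relative uncertainties combine in quadrature:
  (1·δb/b)² = (1×0.0833)² = 0.00694;  (−½·δw/w)² = (-0.5×0.0451)² = 0.000509
δQ/Q = √(0.00745) = 0.0863

8.63%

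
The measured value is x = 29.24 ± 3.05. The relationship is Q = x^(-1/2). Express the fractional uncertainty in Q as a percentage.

Q is a product of powers, so relative uncertainties combine in quadrature:
  (−½·δx/x)² = (-0.5×0.104)² = 0.00272
δQ/Q = √(0.00272) = 0.0522

5.22%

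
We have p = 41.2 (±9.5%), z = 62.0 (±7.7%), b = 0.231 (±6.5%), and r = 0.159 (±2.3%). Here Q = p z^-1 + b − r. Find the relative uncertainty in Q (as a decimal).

Let w = p·z^-1 = 0.665. δw/w = √((1·δp/p)² + (-1·δz/z)²) = √(0.00903 + 0.00593) = 0.122, so δw = 0.0813.
Q = w + b − r: δQ = √(δw² + δb² + δr²) = √(0.00660 + 0.000225 + 1.34e-05) = 0.0827
Q = 0.737, so δQ/Q = 0.0827/0.737 = 0.112.

0.112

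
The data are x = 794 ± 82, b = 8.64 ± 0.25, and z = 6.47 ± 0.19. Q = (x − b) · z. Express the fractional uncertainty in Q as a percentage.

Let u = x − b = 785. δu = √(δx² + δb²) = √(6720 + 0.0625) = 82.0, so δu/u = 0.104.
Q is then a monomial in u, z:
δQ/Q = √((δu/u)² + (1·δz/z)²) = √(0.0109 + 0.000862) = 0.108

10.8%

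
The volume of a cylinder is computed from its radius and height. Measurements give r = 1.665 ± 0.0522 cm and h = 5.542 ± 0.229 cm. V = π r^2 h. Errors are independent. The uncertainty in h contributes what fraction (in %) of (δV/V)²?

30.3%

(δV/V)² = (2·δr/r)² + (1·δh/h)²
  r term: (2×0.0314)² = 0.00393
  h term: (1×0.0413)² = 0.00171
Total = 0.00564. Share from h = 0.00171/0.00564 = 0.303.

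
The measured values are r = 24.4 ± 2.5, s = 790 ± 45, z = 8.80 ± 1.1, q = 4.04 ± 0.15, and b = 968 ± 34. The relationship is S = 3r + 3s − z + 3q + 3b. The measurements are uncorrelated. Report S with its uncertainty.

S is a linear combination, so absolute uncertainties add in quadrature:
  (3·δr)² = 56.2;  (3·δs)² = 18200;  (δz)² = 1.21;  (3·δq)² = 0.202;  (3·δb)² = 10400
δS = √(28700) = 169
S = 5350.

5350 ± 169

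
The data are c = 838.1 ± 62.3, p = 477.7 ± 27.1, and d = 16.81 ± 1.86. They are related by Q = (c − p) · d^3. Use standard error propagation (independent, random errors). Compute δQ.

Let u = c − p = 360.4. δu = √(δc² + δp²) = √(3880 + 734) = 67.9, so δu/u = 0.189.
Q is then a monomial in u, d:
δQ/Q = √((δu/u)² + (3·δd/d)²) = √(0.0355 + 0.110) = 0.382
Q = 1.712e+06, so δQ = 0.382 × 1.712e+06 = 6.54e+05.

6.54e+05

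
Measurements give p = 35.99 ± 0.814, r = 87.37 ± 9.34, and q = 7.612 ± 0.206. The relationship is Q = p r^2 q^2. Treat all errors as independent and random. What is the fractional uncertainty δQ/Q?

0.222

Each factor contributes (exponent × relative error)² to (δQ/Q)²:
  (1·δp/p)² = (1×0.0226)² = 0.000512;  (2·δr/r)² = (2×0.107)² = 0.0457;  (2·δq/q)² = (2×0.0271)² = 0.00293
δQ/Q = √(0.0492) = 0.222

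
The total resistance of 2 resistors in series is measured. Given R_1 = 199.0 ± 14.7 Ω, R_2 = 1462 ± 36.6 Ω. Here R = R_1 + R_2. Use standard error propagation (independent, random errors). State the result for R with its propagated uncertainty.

R is a linear combination, so absolute uncertainties add in quadrature:
  (δR_1)² = 216;  (δR_2)² = 1340
δR = √(1560) = 39.4 Ω
R = 1661 Ω.

1661 ± 39.4 Ω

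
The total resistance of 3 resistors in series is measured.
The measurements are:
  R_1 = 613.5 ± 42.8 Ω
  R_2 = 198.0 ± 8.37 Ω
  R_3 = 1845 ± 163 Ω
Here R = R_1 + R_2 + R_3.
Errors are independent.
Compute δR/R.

Each term contributes (cᵢ δxᵢ)² to (δR)²:
  (δR_1)² = 1830;  (δR_2)² = 70.1;  (δR_3)² = 26600
δR = √(28500) = 169 Ω
R = 2656 Ω, so δR/R = 169/2656 = 0.0635.

0.0635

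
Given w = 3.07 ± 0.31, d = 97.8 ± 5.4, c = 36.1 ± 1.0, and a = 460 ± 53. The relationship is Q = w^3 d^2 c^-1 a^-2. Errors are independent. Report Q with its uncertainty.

0.0362 ± 0.0144

Each factor contributes (exponent × relative error)² to (δQ/Q)²:
  (3·δw/w)² = (3×0.101)² = 0.0918;  (2·δd/d)² = (2×0.0552)² = 0.0122;  (-1·δc/c)² = (-1×0.0277)² = 0.000767;  (-2·δa/a)² = (-2×0.115)² = 0.0531
δQ/Q = √(0.158) = 0.397
Q = 0.0362, so δQ = 0.397 × 0.0362 = 0.0144.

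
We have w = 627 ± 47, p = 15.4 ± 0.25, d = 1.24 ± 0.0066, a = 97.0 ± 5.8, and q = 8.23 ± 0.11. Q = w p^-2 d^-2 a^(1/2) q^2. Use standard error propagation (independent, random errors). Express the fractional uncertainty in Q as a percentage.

Q is a product of powers, so relative uncertainties combine in quadrature:
  (1·δw/w)² = (1×0.0750)² = 0.00562;  (-2·δp/p)² = (-2×0.0162)² = 0.00105;  (-2·δd/d)² = (-2×0.00532)² = 0.000113;  (½·δa/a)² = (0.5×0.0598)² = 0.000894;  (2·δq/q)² = (2×0.0134)² = 0.000715
δQ/Q = √(0.00839) = 0.0916

9.16%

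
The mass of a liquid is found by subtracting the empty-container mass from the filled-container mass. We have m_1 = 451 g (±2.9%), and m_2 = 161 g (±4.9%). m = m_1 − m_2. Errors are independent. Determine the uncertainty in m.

15.3 g

Absolute uncertainties add in quadrature for a linear combination:
  (δm_1)² = 171;  (δm_2)² = 62.2
δm = √(233) = 15.3 g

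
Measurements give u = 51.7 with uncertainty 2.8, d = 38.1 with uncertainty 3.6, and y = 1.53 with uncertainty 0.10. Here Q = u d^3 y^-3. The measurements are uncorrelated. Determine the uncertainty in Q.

2.79e+05

Q is a product of powers, so relative uncertainties combine in quadrature:
  (1·δu/u)² = (1×0.0542)² = 0.00293;  (3·δd/d)² = (3×0.0945)² = 0.0804;  (-3·δy/y)² = (-3×0.0654)² = 0.0384
δQ/Q = √(0.122) = 0.349
Q = 7.98e+05, so δQ = 0.349 × 7.98e+05 = 2.79e+05.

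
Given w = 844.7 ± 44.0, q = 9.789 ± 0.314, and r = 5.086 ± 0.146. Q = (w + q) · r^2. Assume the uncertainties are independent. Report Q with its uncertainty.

Let u = w + q = 854.5. δu = √(δw² + δq²) = √(1940 + 0.0986) = 44.0, so δu/u = 0.0515.
Q is then a monomial in u, r:
δQ/Q = √((δu/u)² + (2·δr/r)²) = √(0.00265 + 0.00330) = 0.0771
Q = 22100, so δQ = 0.0771 × 22100 = 1700.

22100 ± 1700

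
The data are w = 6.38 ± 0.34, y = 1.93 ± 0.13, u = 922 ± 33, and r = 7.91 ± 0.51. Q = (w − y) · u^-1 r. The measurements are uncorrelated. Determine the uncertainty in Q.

Let h = w − y = 4.45. δh = √(δw² + δy²) = √(0.116 + 0.0169) = 0.364, so δh/h = 0.0818.
Q is then a monomial in h, u, r:
δQ/Q = √((δh/h)² + (-1·δu/u)² + (1·δr/r)²) = √(0.00669 + 0.00128 + 0.00416) = 0.110
Q = 0.0382, so δQ = 0.110 × 0.0382 = 0.00420.

0.00420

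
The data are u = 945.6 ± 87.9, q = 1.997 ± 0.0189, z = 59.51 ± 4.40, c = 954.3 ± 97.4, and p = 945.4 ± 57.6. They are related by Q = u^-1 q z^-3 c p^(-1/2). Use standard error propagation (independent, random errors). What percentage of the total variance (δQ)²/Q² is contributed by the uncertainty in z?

(δQ/Q)² = (-1·δu/u)² + (1·δq/q)² + (-3·δz/z)² + (1·δc/c)² + (−½·δp/p)²
  u term: (-1×0.0930)² = 0.00864
  q term: (1×0.00946)² = 8.96e-05
  z term: (-3×0.0739)² = 0.0492
  c term: (1×0.102)² = 0.0104
  p term: (-0.5×0.0609)² = 0.000928
Total = 0.0693. Share from z = 0.0492/0.0693 = 0.710.

71.0%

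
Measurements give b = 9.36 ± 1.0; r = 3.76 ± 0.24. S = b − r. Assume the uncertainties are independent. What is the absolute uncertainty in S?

1.03

For a sum/difference, combine absolute errors in quadrature:
  (δb)² = 1.00;  (δr)² = 0.0576
δS = √(1.06) = 1.03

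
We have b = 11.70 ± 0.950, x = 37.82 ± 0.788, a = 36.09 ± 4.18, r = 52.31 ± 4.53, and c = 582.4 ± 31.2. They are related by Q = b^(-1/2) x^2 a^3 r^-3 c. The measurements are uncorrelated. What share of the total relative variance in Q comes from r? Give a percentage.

(δQ/Q)² = (−½·δb/b)² + (2·δx/x)² + (3·δa/a)² + (-3·δr/r)² + (1·δc/c)²
  b term: (-0.5×0.0812)² = 0.00165
  x term: (2×0.0208)² = 0.00174
  a term: (3×0.116)² = 0.121
  r term: (-3×0.0866)² = 0.0675
  c term: (1×0.0536)² = 0.00287
Total = 0.194. Share from r = 0.0675/0.194 = 0.347.

34.7%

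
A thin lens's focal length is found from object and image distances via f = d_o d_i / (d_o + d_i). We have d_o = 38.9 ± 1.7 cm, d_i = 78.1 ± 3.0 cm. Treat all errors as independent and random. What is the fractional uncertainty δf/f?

∂f/∂d_o = (d_i/(d_o+d_i))² = 0.446;  ∂f/∂d_i = (d_o/(d_o+d_i))² = 0.111
δf = √((∂f/∂d_o · δd_o)² + (∂f/∂d_i · δd_i)²) = √(0.574 + 0.110) = 0.827 cm
f = 26.0 cm, so δf/f = 0.827/26.0 = 0.0318.

0.0318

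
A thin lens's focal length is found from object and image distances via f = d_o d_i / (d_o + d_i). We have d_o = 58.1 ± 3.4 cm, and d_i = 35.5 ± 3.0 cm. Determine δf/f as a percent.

5.70%

∂f/∂d_o = (d_i/(d_o+d_i))² = 0.144;  ∂f/∂d_i = (d_o/(d_o+d_i))² = 0.385
δf = √((∂f/∂d_o · δd_o)² + (∂f/∂d_i · δd_i)²) = √(0.239 + 1.34) = 1.26 cm
f = 22.0 cm, so δf/f = 1.26/22.0 = 0.0570.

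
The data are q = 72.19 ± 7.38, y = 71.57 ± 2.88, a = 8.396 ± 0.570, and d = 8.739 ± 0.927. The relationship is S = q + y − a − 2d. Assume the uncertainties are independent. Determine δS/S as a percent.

6.92%

For a sum/difference, combine absolute errors in quadrature:
  (δq)² = 54.5;  (δy)² = 8.29;  (δa)² = 0.325;  (2·δd)² = 3.44
δS = √(66.5) = 8.16
S = 117.9, so δS/S = 8.16/117.9 = 0.0692.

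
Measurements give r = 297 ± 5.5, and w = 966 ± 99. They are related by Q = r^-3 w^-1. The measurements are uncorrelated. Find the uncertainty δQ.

Each factor contributes (exponent × relative error)² to (δQ/Q)²:
  (-3·δr/r)² = (-3×0.0185)² = 0.00309;  (-1·δw/w)² = (-1×0.102)² = 0.0105
δQ/Q = √(0.0136) = 0.117
Q = 3.95e-11, so δQ = 0.117 × 3.95e-11 = 4.61e-12.

4.61e-12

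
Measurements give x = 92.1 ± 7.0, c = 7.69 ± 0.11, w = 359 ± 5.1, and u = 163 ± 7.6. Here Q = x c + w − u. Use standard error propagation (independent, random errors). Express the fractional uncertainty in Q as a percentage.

Let p = x·c = 708. δp/p = √((1·δx/x)² + (1·δc/c)²) = √(0.00578 + 0.000205) = 0.0773, so δp = 54.8.
Q = p + w − u: δQ = √(δp² + δw² + δu²) = √(3000 + 26.0 + 57.8) = 55.5
Q = 904, so δQ/Q = 55.5/904 = 0.0614.

6.14%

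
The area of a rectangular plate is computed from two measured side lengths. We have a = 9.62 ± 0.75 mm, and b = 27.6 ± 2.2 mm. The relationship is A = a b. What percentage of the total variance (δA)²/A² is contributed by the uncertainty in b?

(δA/A)² = (1·δa/a)² + (1·δb/b)²
  a term: (1×0.0780)² = 0.00608
  b term: (1×0.0797)² = 0.00635
Total = 0.0124. Share from b = 0.00635/0.0124 = 0.511.

51.1%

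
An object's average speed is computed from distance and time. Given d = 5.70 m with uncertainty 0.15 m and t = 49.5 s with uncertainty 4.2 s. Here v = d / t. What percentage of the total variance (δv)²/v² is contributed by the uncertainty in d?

8.78%

(δv/v)² = (1·δd/d)² + (-1·δt/t)²
  d term: (1×0.0263)² = 0.000693
  t term: (-1×0.0848)² = 0.00720
Total = 0.00789. Share from d = 0.000693/0.00789 = 0.0878.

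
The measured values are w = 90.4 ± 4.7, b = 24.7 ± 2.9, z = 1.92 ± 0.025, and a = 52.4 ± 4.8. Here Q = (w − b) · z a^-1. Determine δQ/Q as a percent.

Let u = w − b = 65.7. δu = √(δw² + δb²) = √(22.1 + 8.41) = 5.52, so δu/u = 0.0841.
Q is then a monomial in u, z, a:
δQ/Q = √((δu/u)² + (1·δz/z)² + (-1·δa/a)²) = √(0.00707 + 0.000170 + 0.00839) = 0.125

12.5%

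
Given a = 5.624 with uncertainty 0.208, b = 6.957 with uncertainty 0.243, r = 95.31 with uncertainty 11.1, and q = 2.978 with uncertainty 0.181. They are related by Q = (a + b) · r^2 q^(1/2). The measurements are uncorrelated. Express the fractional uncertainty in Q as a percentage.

23.6%

Let u = a + b = 12.58. δu = √(δa² + δb²) = √(0.0433 + 0.0590) = 0.320, so δu/u = 0.0254.
Q is then a monomial in u, r, q:
δQ/Q = √((δu/u)² + (2·δr/r)² + (½·δq/q)²) = √(0.000646 + 0.0543 + 0.000924) = 0.236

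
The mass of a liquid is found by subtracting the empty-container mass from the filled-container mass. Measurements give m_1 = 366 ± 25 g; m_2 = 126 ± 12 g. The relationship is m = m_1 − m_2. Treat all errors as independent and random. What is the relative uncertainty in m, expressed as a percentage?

11.6%

For a sum/difference, combine absolute errors in quadrature:
  (δm_1)² = 625;  (δm_2)² = 144
δm = √(769) = 27.7 g
m = 240 g, so δm/m = 27.7/240 = 0.116.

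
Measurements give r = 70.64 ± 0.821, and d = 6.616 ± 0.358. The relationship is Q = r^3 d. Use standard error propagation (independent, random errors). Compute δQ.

Q is a product of powers, so relative uncertainties combine in quadrature:
  (3·δr/r)² = (3×0.0116)² = 0.00122;  (1·δd/d)² = (1×0.0541)² = 0.00293
δQ/Q = √(0.00414) = 0.0644
Q = 2.332e+06, so δQ = 0.0644 × 2.332e+06 = 1.5e+05.

1.5e+05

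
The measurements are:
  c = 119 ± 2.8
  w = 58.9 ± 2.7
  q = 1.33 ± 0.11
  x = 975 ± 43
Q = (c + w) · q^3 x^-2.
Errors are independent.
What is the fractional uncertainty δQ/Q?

0.264

Let u = c + w = 178. δu = √(δc² + δw²) = √(7.84 + 7.29) = 3.89, so δu/u = 0.0219.
Q is then a monomial in u, q, x:
δQ/Q = √((δu/u)² + (3·δq/q)² + (-2·δx/x)²) = √(0.000478 + 0.0616 + 0.00778) = 0.264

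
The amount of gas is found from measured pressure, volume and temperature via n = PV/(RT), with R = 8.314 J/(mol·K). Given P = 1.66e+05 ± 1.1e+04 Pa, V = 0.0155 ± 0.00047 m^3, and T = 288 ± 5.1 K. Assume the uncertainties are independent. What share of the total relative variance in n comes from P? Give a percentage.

(δn/n)² = (1·δP/P)² + (1·δV/V)² + (-1·δT/T)²
  P term: (1×0.0663)² = 0.00439
  V term: (1×0.0303)² = 0.000919
  T term: (-1×0.0177)² = 0.000314
Total = 0.00562. Share from P = 0.00439/0.00562 = 0.781.

78.1%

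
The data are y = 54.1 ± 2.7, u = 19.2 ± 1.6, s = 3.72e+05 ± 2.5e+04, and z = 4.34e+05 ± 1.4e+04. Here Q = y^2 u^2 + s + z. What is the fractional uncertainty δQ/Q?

0.112

Let p = y^2·u^2 = 1.08e+06. δp/p = √((2·δy/y)² + (2·δu/u)²) = √(0.00996 + 0.0278) = 0.194, so δp = 2.1e+05.
Q = p + s + z: δQ = √(δp² + δs² + δz²) = √(4.39e+10 + 6.25e+08 + 1.96e+08) = 2.12e+05
Q = 1.88e+06, so δQ/Q = 2.12e+05/1.88e+06 = 0.112.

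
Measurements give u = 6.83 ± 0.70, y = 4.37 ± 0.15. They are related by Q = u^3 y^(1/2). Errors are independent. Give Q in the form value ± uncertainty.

Each factor contributes (exponent × relative error)² to (δQ/Q)²:
  (3·δu/u)² = (3×0.102)² = 0.0945;  (½·δy/y)² = (0.5×0.0343)² = 0.000295
δQ/Q = √(0.0948) = 0.308
Q = 666, so δQ = 0.308 × 666 = 205.

666 ± 205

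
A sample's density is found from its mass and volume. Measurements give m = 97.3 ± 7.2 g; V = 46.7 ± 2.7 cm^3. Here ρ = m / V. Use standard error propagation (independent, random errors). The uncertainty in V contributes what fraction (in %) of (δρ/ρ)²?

37.9%

(δρ/ρ)² = (1·δm/m)² + (-1·δV/V)²
  m term: (1×0.0740)² = 0.00548
  V term: (-1×0.0578)² = 0.00334
Total = 0.00882. Share from V = 0.00334/0.00882 = 0.379.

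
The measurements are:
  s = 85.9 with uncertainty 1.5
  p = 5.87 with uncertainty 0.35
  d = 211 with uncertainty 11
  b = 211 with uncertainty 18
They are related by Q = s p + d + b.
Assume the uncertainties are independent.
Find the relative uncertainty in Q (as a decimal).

Let w = s·p = 504. δw/w = √((1·δs/s)² + (1·δp/p)²) = √(0.000305 + 0.00356) = 0.0621, so δw = 31.3.
Q = w + d + b: δQ = √(δw² + δd² + δb²) = √(981 + 121 + 324) = 37.8
Q = 926, so δQ/Q = 37.8/926 = 0.0408.

0.0408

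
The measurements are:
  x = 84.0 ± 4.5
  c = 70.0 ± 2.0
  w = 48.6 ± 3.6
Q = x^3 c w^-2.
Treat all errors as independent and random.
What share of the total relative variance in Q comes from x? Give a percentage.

53.2%

(δQ/Q)² = (3·δx/x)² + (1·δc/c)² + (-2·δw/w)²
  x term: (3×0.0536)² = 0.0258
  c term: (1×0.0286)² = 0.000816
  w term: (-2×0.0741)² = 0.0219
Total = 0.0486. Share from x = 0.0258/0.0486 = 0.532.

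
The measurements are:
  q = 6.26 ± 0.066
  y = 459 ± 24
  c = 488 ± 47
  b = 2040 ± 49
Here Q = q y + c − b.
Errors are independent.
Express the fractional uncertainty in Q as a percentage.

12.7%

Let p = q·y = 2870. δp/p = √((1·δq/q)² + (1·δy/y)²) = √(0.000111 + 0.00273) = 0.0533, so δp = 153.
Q = p + c − b: δQ = √(δp² + δc² + δb²) = √(23500 + 2210 + 2400) = 168
Q = 1320, so δQ/Q = 168/1320 = 0.127.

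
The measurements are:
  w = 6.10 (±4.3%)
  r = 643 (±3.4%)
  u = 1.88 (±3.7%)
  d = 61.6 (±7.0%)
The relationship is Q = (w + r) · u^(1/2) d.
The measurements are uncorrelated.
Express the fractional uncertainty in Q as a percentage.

Let h = w + r = 649. δh = √(δw² + δr²) = √(0.0688 + 478) = 21.9, so δh/h = 0.0337.
Q is then a monomial in h, u, d:
δQ/Q = √((δh/h)² + (½·δu/u)² + (1·δd/d)²) = √(0.00113 + 0.000342 + 0.00490) = 0.0799

7.99%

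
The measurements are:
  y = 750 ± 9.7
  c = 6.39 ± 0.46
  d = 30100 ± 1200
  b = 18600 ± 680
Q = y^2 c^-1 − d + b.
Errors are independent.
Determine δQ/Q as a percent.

Let p = y^2·c^-1 = 88000. δp/p = √((2·δy/y)² + (-1·δc/c)²) = √(0.000669 + 0.00518) = 0.0765, so δp = 6730.
Q = p − d + b: δQ = √(δp² + δd² + δb²) = √(4.53e+07 + 1.44e+06 + 4.62e+05) = 6870
Q = 76500, so δQ/Q = 6870/76500 = 0.0898.

8.98%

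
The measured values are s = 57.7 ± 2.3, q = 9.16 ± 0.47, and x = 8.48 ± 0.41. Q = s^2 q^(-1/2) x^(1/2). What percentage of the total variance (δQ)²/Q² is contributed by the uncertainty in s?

83.6%

(δQ/Q)² = (2·δs/s)² + (−½·δq/q)² + (½·δx/x)²
  s term: (2×0.0399)² = 0.00636
  q term: (-0.5×0.0513)² = 0.000658
  x term: (0.5×0.0483)² = 0.000584
Total = 0.00760. Share from s = 0.00636/0.00760 = 0.836.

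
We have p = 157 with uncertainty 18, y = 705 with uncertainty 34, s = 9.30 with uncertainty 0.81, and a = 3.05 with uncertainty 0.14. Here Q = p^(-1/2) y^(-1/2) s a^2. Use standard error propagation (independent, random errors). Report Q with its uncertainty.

Q is a product of powers, so relative uncertainties combine in quadrature:
  (−½·δp/p)² = (-0.5×0.115)² = 0.00329;  (−½·δy/y)² = (-0.5×0.0482)² = 0.000581;  (1·δs/s)² = (1×0.0871)² = 0.00759;  (2·δa/a)² = (2×0.0459)² = 0.00843
δQ/Q = √(0.0199) = 0.141
Q = 0.260, so δQ = 0.141 × 0.260 = 0.0367.

0.260 ± 0.0367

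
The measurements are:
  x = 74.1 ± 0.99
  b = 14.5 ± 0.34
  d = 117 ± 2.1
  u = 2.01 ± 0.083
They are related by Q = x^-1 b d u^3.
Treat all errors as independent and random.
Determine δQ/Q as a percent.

Products/powers → add relative errors in quadrature, weighted by exponent:
  (-1·δx/x)² = (-1×0.0134)² = 0.000178;  (1·δb/b)² = (1×0.0234)² = 0.000550;  (1·δd/d)² = (1×0.0179)² = 0.000322;  (3·δu/u)² = (3×0.0413)² = 0.0153
δQ/Q = √(0.0164) = 0.128

12.8%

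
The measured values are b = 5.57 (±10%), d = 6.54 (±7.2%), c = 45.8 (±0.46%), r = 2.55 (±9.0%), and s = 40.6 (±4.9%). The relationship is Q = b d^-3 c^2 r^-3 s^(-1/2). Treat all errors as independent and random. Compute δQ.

For a monomial Q ∝ b, d^-3, c^2, r^-3, s^(-1/2), fractional errors add in quadrature:
  (1·δb/b)² = (1×0.100)² = 0.0100;  (-3·δd/d)² = (-3×0.0720)² = 0.0467;  (2·δc/c)² = (2×0.00460)² = 8.46e-05;  (-3·δr/r)² = (-3×0.0900)² = 0.0729;  (−½·δs/s)² = (-0.5×0.0490)² = 0.000600
δQ/Q = √(0.130) = 0.361
Q = 0.395, so δQ = 0.361 × 0.395 = 0.143.

0.143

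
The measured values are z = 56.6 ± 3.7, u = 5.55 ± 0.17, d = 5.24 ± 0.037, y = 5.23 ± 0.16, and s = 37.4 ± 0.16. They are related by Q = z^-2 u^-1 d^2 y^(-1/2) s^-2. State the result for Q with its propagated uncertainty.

(4.83 ± 0.657) × 10^-7

For a monomial Q ∝ z^-2, u^-1, d^2, y^(-1/2), s^-2, fractional errors add in quadrature:
  (-2·δz/z)² = (-2×0.0654)² = 0.0171;  (-1·δu/u)² = (-1×0.0306)² = 0.000938;  (2·δd/d)² = (2×0.00706)² = 0.000199;  (−½·δy/y)² = (-0.5×0.0306)² = 0.000234;  (-2·δs/s)² = (-2×0.00428)² = 7.32e-05
δQ/Q = √(0.0185) = 0.136
Q = 4.83e-07, so δQ = 0.136 × 4.83e-07 = 6.57e-08.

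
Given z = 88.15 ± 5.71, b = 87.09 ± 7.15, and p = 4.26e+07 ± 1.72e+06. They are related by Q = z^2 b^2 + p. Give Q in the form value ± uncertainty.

Let w = z^2·b^2 = 5.894e+07. δw/w = √((2·δz/z)² + (2·δb/b)²) = √(0.0168 + 0.0270) = 0.209, so δw = 1.23e+07.
Q = w + p: δQ = √(δw² + δp²) = √(1.52e+14 + 2.96e+12) = 1.24e+07
Q = 1.015e+08.

(1.015 ± 0.124) × 10^8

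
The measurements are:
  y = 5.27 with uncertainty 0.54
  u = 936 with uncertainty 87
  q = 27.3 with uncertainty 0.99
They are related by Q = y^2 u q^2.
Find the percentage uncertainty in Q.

23.6%

Each factor contributes (exponent × relative error)² to (δQ/Q)²:
  (2·δy/y)² = (2×0.102)² = 0.0420;  (1·δu/u)² = (1×0.0929)² = 0.00864;  (2·δq/q)² = (2×0.0363)² = 0.00526
δQ/Q = √(0.0559) = 0.236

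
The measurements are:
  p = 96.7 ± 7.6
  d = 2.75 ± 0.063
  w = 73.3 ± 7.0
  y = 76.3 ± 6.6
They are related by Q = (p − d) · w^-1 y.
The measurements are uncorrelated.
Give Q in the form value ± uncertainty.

Let u = p − d = 94.0. δu = √(δp² + δd²) = √(57.8 + 0.00397) = 7.60, so δu/u = 0.0809.
Q is then a monomial in u, w, y:
δQ/Q = √((δu/u)² + (-1·δw/w)² + (1·δy/y)²) = √(0.00654 + 0.00912 + 0.00748) = 0.152
Q = 97.8, so δQ = 0.152 × 97.8 = 14.9.

97.8 ± 14.9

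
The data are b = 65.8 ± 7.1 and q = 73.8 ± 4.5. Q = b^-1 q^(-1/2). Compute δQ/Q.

0.112

Since Q is a product/quotient, work with relative uncertainties:
  (-1·δb/b)² = (-1×0.108)² = 0.0116;  (−½·δq/q)² = (-0.5×0.0610)² = 0.000930
δQ/Q = √(0.0126) = 0.112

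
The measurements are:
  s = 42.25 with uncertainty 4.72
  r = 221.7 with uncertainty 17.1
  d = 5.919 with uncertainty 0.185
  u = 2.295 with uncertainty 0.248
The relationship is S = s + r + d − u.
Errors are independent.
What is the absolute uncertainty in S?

For a sum/difference, combine absolute errors in quadrature:
  (δs)² = 22.3;  (δr)² = 292;  (δd)² = 0.0342;  (δu)² = 0.0615
δS = √(315) = 17.7

17.7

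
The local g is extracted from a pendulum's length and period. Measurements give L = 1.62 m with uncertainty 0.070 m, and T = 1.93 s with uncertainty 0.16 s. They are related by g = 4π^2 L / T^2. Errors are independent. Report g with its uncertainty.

Since g is a product/quotient, work with relative uncertainties:
  (1·δL/L)² = (1×0.0432)² = 0.00187;  (-2·δT/T)² = (-2×0.0829)² = 0.0275
δg/g = √(0.0294) = 0.171
g = 17.2 m/s^2, so δg = 0.171 × 17.2 = 2.94 m/s^2.

17.2 ± 2.94 m/s^2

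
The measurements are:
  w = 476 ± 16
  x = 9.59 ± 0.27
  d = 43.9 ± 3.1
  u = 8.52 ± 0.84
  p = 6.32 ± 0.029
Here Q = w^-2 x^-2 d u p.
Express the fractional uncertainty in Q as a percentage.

15.0%

Each factor contributes (exponent × relative error)² to (δQ/Q)²:
  (-2·δw/w)² = (-2×0.0336)² = 0.00452;  (-2·δx/x)² = (-2×0.0282)² = 0.00317;  (1·δd/d)² = (1×0.0706)² = 0.00499;  (1·δu/u)² = (1×0.0986)² = 0.00972;  (1·δp/p)² = (1×0.00459)² = 2.11e-05
δQ/Q = √(0.0224) = 0.150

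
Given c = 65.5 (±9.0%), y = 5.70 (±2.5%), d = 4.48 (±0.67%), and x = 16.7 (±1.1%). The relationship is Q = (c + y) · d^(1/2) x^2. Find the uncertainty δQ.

3600

Let u = c + y = 71.2. δu = √(δc² + δy²) = √(34.8 + 0.0203) = 5.90, so δu/u = 0.0828.
Q is then a monomial in u, d, x:
δQ/Q = √((δu/u)² + (½·δd/d)² + (2·δx/x)²) = √(0.00686 + 1.12e-05 + 0.000484) = 0.0858
Q = 42000, so δQ = 0.0858 × 42000 = 3600.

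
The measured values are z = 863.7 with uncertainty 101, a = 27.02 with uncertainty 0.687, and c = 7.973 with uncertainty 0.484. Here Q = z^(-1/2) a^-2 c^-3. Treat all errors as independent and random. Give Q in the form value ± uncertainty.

(9.196 ± 1.82) × 10^-8

For a monomial Q ∝ z^(-1/2), a^-2, c^-3, fractional errors add in quadrature:
  (−½·δz/z)² = (-0.5×0.117)² = 0.00342;  (-2·δa/a)² = (-2×0.0254)² = 0.00259;  (-3·δc/c)² = (-3×0.0607)² = 0.0332
δQ/Q = √(0.0392) = 0.198
Q = 9.196e-08, so δQ = 0.198 × 9.196e-08 = 1.82e-08.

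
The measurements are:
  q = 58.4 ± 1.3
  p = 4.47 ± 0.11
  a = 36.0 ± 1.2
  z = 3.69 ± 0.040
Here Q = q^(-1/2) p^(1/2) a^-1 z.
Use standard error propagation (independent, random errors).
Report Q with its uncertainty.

Relative error in a monomial: (δQ/Q)² = Σ (nᵢ · δxᵢ/xᵢ)².
  (−½·δq/q)² = (-0.5×0.0223)² = 0.000124;  (½·δp/p)² = (0.5×0.0246)² = 0.000151;  (-1·δa/a)² = (-1×0.0333)² = 0.00111;  (1·δz/z)² = (1×0.0108)² = 0.000118
δQ/Q = √(0.00150) = 0.0388
Q = 0.0284, so δQ = 0.0388 × 0.0284 = 0.00110.

0.0284 ± 0.00110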